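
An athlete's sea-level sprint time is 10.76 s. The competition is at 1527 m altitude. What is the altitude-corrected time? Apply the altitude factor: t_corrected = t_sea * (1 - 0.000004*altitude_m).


Correction factor = 1 - 0.000004 * 1527 = 0.993892
t_corrected = t_sea * factor = 10.76 * 0.993892
t_corrected = 10.6943 s

10.6943 s


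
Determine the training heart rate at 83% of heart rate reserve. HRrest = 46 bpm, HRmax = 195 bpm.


Target = HRrest + pct*(HRmax - HRrest)
Heart rate reserve = HRmax - HRrest = 195 - 46 = 149 bpm
Fraction = 83% = 0.83
Target = 46 + 0.83 * 149
Target = 46 + 123.67 = 169.67 bpm

169.67 bpm


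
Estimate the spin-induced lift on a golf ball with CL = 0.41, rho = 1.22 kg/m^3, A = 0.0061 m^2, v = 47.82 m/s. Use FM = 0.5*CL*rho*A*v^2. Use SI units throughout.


FM = 0.5 * CL * rho * A * v^2
FM = 0.5 * 0.41 * 1.22 * 0.0061 * 47.82^2
v^2 = 2286.7524
FM = 0.5 * 0.41 * 1.22 * 0.0061 * 2286.7524 = 3.4887 N

3.4887 N


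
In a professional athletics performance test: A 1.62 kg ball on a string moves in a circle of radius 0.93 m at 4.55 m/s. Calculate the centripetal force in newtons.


Fc = m * v^2 / r
v^2 = 4.55^2 = 20.7025
Fc = 1.62 * 20.7025 / 0.93
Fc = 33.538 / 0.93 = 36.0624 N

36.0624 N


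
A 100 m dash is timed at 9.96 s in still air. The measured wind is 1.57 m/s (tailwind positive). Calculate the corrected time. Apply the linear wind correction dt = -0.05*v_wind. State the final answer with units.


dt = -0.05 * v_wind = -0.05 * 1.57 = -0.0785 s
t_corrected = t_still + dt = 9.96 + (-0.0785)
t_corrected = 9.8815 s

9.8815 s


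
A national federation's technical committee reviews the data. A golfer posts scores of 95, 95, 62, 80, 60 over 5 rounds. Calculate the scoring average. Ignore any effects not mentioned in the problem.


Average = sum / n
Sum = 392
Average = 392 / 5 = 78.4

78.4


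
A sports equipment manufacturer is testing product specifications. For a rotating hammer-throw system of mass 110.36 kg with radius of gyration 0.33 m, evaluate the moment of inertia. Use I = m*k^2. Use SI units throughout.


I = m * k^2
I = 110.36 * 0.33^2
I = 110.36 * 0.1089 = 12.0182 kg*m^2

12.0182 kg*m^2


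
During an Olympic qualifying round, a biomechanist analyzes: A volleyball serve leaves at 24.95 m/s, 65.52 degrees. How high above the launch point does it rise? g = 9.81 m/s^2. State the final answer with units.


H = (v*sin(theta))^2 / (2*g)
vy = v*sin(theta) = 24.95 * sin(65.52 deg) = 22.7071 m/s
H = vy^2 / (2*g) = 515.6144 / (2*9.81)
H = 515.6144 / 19.62 = 26.28 m

26.28 m


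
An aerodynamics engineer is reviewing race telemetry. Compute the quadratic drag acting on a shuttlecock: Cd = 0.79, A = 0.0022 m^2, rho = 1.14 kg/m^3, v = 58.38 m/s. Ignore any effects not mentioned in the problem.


Fd = 0.5 * Cd * rho * A * v^2
Fd = 0.5 * 0.79 * 1.14 * 0.0022 * 58.38^2
v^2 = 3408.2244
Fd = 0.5 * 0.79 * 1.14 * 0.0022 * 3408.2244 = 3.3764 N

3.3764 N


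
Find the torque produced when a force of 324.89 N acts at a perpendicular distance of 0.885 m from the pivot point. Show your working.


tau = F * d
tau = 324.89 * 0.885
tau = 287.5276 N*m

287.5276 N*m


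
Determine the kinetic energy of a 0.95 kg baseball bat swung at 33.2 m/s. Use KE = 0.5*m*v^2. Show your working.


KE = 0.5 * m * v^2
KE = 0.5 * 0.95 * 33.2^2
KE = 0.5 * 0.95 * 1102.24 = 523.564 J

523.564 J


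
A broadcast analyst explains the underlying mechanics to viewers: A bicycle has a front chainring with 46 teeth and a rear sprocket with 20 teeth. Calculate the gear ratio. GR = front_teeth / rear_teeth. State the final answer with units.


GR = front_teeth / rear_teeth
GR = 46 / 20
GR = 2.3

2.3


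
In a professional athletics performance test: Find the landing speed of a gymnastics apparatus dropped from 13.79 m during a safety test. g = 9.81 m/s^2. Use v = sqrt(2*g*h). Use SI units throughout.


v = sqrt(2 * g * h)
v = sqrt(2 * 9.81 * 13.79)
v = sqrt(270.5598) = 16.4487 m/s

16.4487 m/s


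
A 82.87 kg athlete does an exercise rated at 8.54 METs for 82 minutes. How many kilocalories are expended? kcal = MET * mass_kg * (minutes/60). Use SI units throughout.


kcal = MET * mass * time_hr
Convert time: 82 min = 1.3667 hr
kcal = 8.54 * 82.87 * 1.3667
kcal = 967.2034 kcal

967.2034 kcal


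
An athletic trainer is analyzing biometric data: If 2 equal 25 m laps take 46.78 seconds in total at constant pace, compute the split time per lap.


Split time = total_time / n_laps = 46.78 / 2
Split time = 23.39 s per lap

23.39 s


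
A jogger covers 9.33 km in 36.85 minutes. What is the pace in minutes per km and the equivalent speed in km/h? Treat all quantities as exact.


Pace = time / distance = 36.85 min / 9.33 km = 3.9496 min/km
Speed = distance / time_in_hours = 9.33 / 0.6142 hr
Speed = 15.1913 km/h

3.9496 min/km, 15.1913 km/h


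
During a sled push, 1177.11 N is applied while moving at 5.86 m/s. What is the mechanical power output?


P = F * v
P = 1177.11 * 5.86
P = 6897.8646 W

6897.8646 W


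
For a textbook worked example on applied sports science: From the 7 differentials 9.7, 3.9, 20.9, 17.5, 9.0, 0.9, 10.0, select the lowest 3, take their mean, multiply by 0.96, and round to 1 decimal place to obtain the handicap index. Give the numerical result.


All differentials: 9.7, 3.9, 20.9, 17.5, 9.0, 0.9, 10.0
Sorted: 0.9, 3.9, 9.0, 9.7, 10.0, 17.5, 20.9
Best 3: 0.9, 3.9, 9.0
Average of best = 13.8 / 3 = 4.6
Raw index = 4.6 * 0.96 = 4.416
Handicap index = round(4.416, 1) = 4.4

4.4


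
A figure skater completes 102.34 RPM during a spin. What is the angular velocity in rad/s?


omega = RPM * 2 * pi / 60
omega = 102.34 * 2 * 3.14159 / 60
omega = 643.0212 / 60 = 10.717 rad/s

10.717 rad/s


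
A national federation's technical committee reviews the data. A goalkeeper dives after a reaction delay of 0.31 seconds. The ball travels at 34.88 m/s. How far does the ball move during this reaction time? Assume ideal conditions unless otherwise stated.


d = v * t
d = 34.88 * 0.31
d = 10.8128 m

10.8128 m


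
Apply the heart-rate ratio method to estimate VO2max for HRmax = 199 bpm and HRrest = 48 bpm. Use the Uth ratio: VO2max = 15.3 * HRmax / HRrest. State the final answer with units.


VO2max = 15.3 * HRmax / HRrest
VO2max = 15.3 * 199 / 48
VO2max = 3044.7 / 48 = 63.4313 mL/kg/min

63.4313 mL/kg/min


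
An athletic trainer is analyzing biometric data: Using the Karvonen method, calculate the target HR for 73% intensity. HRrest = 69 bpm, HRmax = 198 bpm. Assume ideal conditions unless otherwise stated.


Target = HRrest + pct*(HRmax - HRrest)
Heart rate reserve = HRmax - HRrest = 198 - 69 = 129 bpm
Fraction = 73% = 0.73
Target = 69 + 0.73 * 129
Target = 69 + 94.17 = 163.17 bpm

163.17 bpm


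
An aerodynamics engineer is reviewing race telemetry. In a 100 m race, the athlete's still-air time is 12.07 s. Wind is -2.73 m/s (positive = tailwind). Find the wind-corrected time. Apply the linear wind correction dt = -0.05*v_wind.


dt = -0.05 * v_wind = -0.05 * -2.73 = 0.1365 s
t_corrected = t_still + dt = 12.07 + (0.1365)
t_corrected = 12.2065 s

12.2065 s


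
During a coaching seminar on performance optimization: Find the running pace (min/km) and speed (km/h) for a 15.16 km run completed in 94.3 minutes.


Pace = time / distance = 94.3 min / 15.16 km = 6.2203 min/km
Speed = distance / time_in_hours = 15.16 / 1.5717 hr
Speed = 9.6458 km/h

6.2203 min/km, 9.6458 km/h


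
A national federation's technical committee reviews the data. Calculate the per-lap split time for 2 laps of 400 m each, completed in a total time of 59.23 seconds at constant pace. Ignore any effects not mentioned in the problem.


Split time = total_time / n_laps = 59.23 / 2
Split time = 29.615 s per lap

29.615 s


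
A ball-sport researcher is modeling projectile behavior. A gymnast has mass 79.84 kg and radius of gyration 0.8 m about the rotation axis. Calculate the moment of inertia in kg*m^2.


I = m * k^2
I = 79.84 * 0.8^2
I = 79.84 * 0.64 = 51.0976 kg*m^2

51.0976 kg*m^2


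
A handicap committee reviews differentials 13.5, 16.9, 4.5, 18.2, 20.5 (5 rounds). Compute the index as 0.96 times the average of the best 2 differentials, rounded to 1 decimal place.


All differentials: 13.5, 16.9, 4.5, 18.2, 20.5
Sorted: 4.5, 13.5, 16.9, 18.2, 20.5
Best 2: 4.5, 13.5
Average of best = 18 / 2 = 9
Raw index = 9 * 0.96 = 8.64
Handicap index = round(8.64, 1) = 8.6

8.6


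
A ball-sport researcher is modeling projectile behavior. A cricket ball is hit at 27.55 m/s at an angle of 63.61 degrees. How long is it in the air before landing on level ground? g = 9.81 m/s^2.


T = 2*v*sin(theta)/g
sin(theta) = sin(63.61 deg) = 0.8958
T = 2*27.55*0.8958 / 9.81
T = 49.358 / 9.81 = 5.0314 s

5.0314 s


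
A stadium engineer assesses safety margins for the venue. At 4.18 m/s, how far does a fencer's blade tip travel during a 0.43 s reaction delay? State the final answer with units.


d = v * t
d = 4.18 * 0.43
d = 1.7974 m

1.7974 m


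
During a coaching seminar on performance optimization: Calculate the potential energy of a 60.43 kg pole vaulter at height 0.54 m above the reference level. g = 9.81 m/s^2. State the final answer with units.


PE = m * g * h
PE = 60.43 * 9.81 * 0.54
PE = 592.8183 * 0.54 = 320.1219 J

320.1219 J


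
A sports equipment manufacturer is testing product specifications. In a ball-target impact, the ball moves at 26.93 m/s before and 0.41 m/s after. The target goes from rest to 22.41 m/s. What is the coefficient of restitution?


e = (v2_after - v1_after) / (v1_before - v2_before)
Numerator = 22.41 - 0.41 = 22
Denominator = 26.93 - 0 = 26.93
e = 22 / 26.93 = 0.8169

0.8169


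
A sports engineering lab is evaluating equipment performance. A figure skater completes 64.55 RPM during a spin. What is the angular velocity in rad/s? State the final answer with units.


omega = RPM * 2 * pi / 60
omega = 64.55 * 2 * 3.14159 / 60
omega = 405.5796 / 60 = 6.7597 rad/s

6.7597 rad/s


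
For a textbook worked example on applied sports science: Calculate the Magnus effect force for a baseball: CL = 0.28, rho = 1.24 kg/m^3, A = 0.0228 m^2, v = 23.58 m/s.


FM = 0.5 * CL * rho * A * v^2
FM = 0.5 * 0.28 * 1.24 * 0.0228 * 23.58^2
v^2 = 556.0164
FM = 0.5 * 0.28 * 1.24 * 0.0228 * 556.0164 = 2.2008 N

2.2008 N


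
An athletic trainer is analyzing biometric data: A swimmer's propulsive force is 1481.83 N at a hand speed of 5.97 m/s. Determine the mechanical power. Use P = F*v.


P = F * v
P = 1481.83 * 5.97
P = 8846.5251 W

8846.5251 W


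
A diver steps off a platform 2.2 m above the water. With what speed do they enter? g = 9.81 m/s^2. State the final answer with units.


v = sqrt(2 * g * h)
v = sqrt(2 * 9.81 * 2.2)
v = sqrt(43.164) = 6.5699 m/s

6.5699 m/s


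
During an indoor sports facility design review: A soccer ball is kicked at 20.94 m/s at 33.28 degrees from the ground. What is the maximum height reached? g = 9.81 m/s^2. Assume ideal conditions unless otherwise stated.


H = (v*sin(theta))^2 / (2*g)
vy = v*sin(theta) = 20.94 * sin(33.28 deg) = 11.4904 m/s
H = vy^2 / (2*g) = 132.0299 / (2*9.81)
H = 132.0299 / 19.62 = 6.7294 m

6.7294 m


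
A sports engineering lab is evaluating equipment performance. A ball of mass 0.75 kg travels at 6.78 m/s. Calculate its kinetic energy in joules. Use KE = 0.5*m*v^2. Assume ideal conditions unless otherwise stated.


KE = 0.5 * m * v^2
KE = 0.5 * 0.75 * 6.78^2
KE = 0.5 * 0.75 * 45.9684 = 17.2382 J

17.2382 J


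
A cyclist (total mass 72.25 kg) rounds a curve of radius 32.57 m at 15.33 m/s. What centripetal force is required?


Fc = m * v^2 / r
v^2 = 15.33^2 = 235.0089
Fc = 72.25 * 235.0089 / 32.57
Fc = 16979.393 / 32.57 = 521.32 N

521.32 N


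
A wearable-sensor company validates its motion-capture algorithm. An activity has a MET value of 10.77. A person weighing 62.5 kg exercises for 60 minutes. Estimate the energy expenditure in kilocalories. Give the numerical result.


kcal = MET * mass * time_hr
Convert time: 60 min = 1 hr
kcal = 10.77 * 62.5 * 1
kcal = 673.125 kcal

673.125 kcal


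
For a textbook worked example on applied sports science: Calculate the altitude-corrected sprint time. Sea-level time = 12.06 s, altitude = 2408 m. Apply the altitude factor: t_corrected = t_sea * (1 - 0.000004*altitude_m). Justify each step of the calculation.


Correction factor = 1 - 0.000004 * 2408 = 0.990368
t_corrected = t_sea * factor = 12.06 * 0.990368
t_corrected = 11.9438 s

11.9438 s


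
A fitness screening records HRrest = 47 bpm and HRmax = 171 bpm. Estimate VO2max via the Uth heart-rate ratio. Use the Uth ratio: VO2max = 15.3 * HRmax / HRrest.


VO2max = 15.3 * HRmax / HRrest
VO2max = 15.3 * 171 / 47
VO2max = 2616.3 / 47 = 55.666 mL/kg/min

55.666 mL/kg/min


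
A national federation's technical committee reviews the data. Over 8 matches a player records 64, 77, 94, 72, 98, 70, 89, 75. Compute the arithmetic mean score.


Average = sum / n
Sum = 639
Average = 639 / 8 = 79.875

79.875


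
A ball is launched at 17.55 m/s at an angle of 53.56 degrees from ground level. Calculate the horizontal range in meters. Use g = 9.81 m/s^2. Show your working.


R = v^2 * sin(2*theta) / g
Convert angle to radians: theta = 53.56 deg = 0.9348 rad
sin(2*theta) = sin(1.8696) = 0.9557
R = 17.55^2 * 0.9557 / 9.81
R = 308.0025 * 0.9557 / 9.81 = 30.0056 m

30.0056 m


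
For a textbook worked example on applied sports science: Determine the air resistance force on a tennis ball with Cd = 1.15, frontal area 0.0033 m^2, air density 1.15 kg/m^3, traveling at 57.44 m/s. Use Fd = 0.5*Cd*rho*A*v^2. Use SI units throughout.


Fd = 0.5 * Cd * rho * A * v^2
Fd = 0.5 * 1.15 * 1.15 * 0.0033 * 57.44^2
v^2 = 3299.3536
Fd = 0.5 * 1.15 * 1.15 * 0.0033 * 3299.3536 = 7.1996 N

7.1996 N


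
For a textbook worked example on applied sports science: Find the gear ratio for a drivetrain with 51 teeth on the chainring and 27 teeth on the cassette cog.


GR = front_teeth / rear_teeth
GR = 51 / 27
GR = 1.8889

1.8889


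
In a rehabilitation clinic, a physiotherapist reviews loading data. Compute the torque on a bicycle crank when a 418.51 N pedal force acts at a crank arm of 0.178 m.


tau = F * d
tau = 418.51 * 0.178
tau = 74.4948 N*m

74.4948 N*m


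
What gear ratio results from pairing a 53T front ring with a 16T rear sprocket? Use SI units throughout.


GR = front_teeth / rear_teeth
GR = 53 / 16
GR = 3.3125

3.3125


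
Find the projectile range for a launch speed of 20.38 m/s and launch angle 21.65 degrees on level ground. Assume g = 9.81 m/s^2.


R = v^2 * sin(2*theta) / g
Convert angle to radians: theta = 21.65 deg = 0.3779 rad
sin(2*theta) = sin(0.7557) = 0.6858
R = 20.38^2 * 0.6858 / 9.81
R = 415.3444 * 0.6858 / 9.81 = 29.0368 m

29.0368 m


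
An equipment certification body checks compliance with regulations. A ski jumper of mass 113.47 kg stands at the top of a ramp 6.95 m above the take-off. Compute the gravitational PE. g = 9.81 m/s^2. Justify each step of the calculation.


PE = m * g * h
PE = 113.47 * 9.81 * 6.95
PE = 1113.1407 * 6.95 = 7736.3279 J

7736.3279 J


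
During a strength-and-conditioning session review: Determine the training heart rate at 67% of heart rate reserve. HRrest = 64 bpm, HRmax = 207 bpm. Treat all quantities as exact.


Target = HRrest + pct*(HRmax - HRrest)
Heart rate reserve = HRmax - HRrest = 207 - 64 = 143 bpm
Fraction = 67% = 0.67
Target = 64 + 0.67 * 143
Target = 64 + 95.81 = 159.81 bpm

159.81 bpm


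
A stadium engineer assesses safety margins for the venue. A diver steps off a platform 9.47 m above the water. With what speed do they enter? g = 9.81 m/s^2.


v = sqrt(2 * g * h)
v = sqrt(2 * 9.81 * 9.47)
v = sqrt(185.8014) = 13.6309 m/s

13.6309 m/s


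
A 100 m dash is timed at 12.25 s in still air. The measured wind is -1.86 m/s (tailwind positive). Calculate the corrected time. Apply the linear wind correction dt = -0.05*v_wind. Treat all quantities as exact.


dt = -0.05 * v_wind = -0.05 * -1.86 = 0.093 s
t_corrected = t_still + dt = 12.25 + (0.093)
t_corrected = 12.343 s

12.343 s


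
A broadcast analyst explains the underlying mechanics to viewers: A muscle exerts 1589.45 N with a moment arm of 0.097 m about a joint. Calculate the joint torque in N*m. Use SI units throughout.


tau = F * d
tau = 1589.45 * 0.097
tau = 154.1766 N*m

154.1766 N*m


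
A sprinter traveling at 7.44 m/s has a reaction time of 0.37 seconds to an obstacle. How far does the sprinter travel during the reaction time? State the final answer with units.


d = v * t
d = 7.44 * 0.37
d = 2.7528 m

2.7528 m


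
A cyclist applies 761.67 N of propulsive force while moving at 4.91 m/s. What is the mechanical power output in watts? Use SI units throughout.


P = F * v
P = 761.67 * 4.91
P = 3739.7997 W

3739.7997 W


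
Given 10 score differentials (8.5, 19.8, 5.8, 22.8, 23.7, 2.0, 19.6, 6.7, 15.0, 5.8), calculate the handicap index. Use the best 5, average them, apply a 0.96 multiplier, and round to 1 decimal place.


All differentials: 8.5, 19.8, 5.8, 22.8, 23.7, 2.0, 19.6, 6.7, 15.0, 5.8
Sorted: 2.0, 5.8, 5.8, 6.7, 8.5, 15.0, 19.6, 19.8, 22.8, 23.7
Best 5: 2.0, 5.8, 5.8, 6.7, 8.5
Average of best = 28.8 / 5 = 5.76
Raw index = 5.76 * 0.96 = 5.5296
Handicap index = round(5.5296, 1) = 5.5

5.5


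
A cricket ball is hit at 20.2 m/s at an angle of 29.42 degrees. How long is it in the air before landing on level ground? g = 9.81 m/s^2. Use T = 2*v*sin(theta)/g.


T = 2*v*sin(theta)/g
sin(theta) = sin(29.42 deg) = 0.4912
T = 2*20.2*0.4912 / 9.81
T = 19.8448 / 9.81 = 2.0229 s

2.0229 s


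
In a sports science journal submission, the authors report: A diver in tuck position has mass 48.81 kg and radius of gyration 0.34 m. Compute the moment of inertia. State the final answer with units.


I = m * k^2
I = 48.81 * 0.34^2
I = 48.81 * 0.1156 = 5.6424 kg*m^2

5.6424 kg*m^2


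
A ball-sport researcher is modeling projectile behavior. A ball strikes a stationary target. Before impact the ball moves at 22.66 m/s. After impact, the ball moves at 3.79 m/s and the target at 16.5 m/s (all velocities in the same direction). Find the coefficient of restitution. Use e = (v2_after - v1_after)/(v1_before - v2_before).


e = (v2_after - v1_after) / (v1_before - v2_before)
Numerator = 16.5 - 3.79 = 12.71
Denominator = 22.66 - 0 = 22.66
e = 12.71 / 22.66 = 0.5609

0.5609


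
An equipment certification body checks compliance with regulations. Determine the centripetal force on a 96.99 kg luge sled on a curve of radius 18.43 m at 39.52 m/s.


Fc = m * v^2 / r
v^2 = 39.52^2 = 1561.8304
Fc = 96.99 * 1561.8304 / 18.43
Fc = 151481.9305 / 18.43 = 8219.3126 N

8219.3126 N


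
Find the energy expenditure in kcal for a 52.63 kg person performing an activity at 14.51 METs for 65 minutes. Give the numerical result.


kcal = MET * mass * time_hr
Convert time: 65 min = 1.0833 hr
kcal = 14.51 * 52.63 * 1.0833
kcal = 827.2997 kcal

827.2997 kcal


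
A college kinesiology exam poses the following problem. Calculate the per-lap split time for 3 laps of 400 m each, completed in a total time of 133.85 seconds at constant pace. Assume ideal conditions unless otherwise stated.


Split time = total_time / n_laps = 133.85 / 3
Split time = 44.6167 s per lap

44.6167 s


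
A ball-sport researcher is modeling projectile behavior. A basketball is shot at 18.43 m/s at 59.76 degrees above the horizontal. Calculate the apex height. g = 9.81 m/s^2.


H = (v*sin(theta))^2 / (2*g)
vy = v*sin(theta) = 18.43 * sin(59.76 deg) = 15.9221 m/s
H = vy^2 / (2*g) = 253.5135 / (2*9.81)
H = 253.5135 / 19.62 = 12.9212 m

12.9212 m


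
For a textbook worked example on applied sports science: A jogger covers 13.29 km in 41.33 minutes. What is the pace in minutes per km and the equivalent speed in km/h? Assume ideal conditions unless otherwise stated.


Pace = time / distance = 41.33 min / 13.29 km = 3.1099 min/km
Speed = distance / time_in_hours = 13.29 / 0.6888 hr
Speed = 19.2935 km/h

3.1099 min/km, 19.2935 km/h


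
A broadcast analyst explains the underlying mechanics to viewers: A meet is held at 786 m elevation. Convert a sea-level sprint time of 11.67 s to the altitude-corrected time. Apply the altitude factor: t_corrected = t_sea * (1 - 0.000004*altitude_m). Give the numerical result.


Correction factor = 1 - 0.000004 * 786 = 0.996856
t_corrected = t_sea * factor = 11.67 * 0.996856
t_corrected = 11.6333 s

11.6333 s


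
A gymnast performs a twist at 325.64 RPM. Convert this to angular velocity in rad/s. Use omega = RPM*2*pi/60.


omega = RPM * 2 * pi / 60
omega = 325.64 * 2 * 3.14159 / 60
omega = 2046.0565 / 60 = 34.1009 rad/s

34.1009 rad/s


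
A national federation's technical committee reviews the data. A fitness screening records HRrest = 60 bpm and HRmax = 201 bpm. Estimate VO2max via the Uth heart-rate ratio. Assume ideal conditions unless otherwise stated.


VO2max = 15.3 * HRmax / HRrest
VO2max = 15.3 * 201 / 60
VO2max = 3075.3 / 60 = 51.255 mL/kg/min

51.255 mL/kg/min


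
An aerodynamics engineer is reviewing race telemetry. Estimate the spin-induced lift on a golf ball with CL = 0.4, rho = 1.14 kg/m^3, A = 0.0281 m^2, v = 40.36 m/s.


FM = 0.5 * CL * rho * A * v^2
FM = 0.5 * 0.4 * 1.14 * 0.0281 * 40.36^2
v^2 = 1628.9296
FM = 0.5 * 0.4 * 1.14 * 0.0281 * 1628.9296 = 10.4362 N

10.4362 N


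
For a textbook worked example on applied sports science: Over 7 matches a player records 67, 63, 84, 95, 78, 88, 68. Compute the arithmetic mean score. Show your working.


Average = sum / n
Sum = 543
Average = 543 / 7 = 77.5714

77.5714


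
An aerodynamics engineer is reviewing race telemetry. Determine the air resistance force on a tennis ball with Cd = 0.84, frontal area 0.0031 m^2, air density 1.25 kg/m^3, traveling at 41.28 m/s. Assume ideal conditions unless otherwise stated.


Fd = 0.5 * Cd * rho * A * v^2
Fd = 0.5 * 0.84 * 1.25 * 0.0031 * 41.28^2
v^2 = 1704.0384
Fd = 0.5 * 0.84 * 1.25 * 0.0031 * 1704.0384 = 2.7733 N

2.7733 N


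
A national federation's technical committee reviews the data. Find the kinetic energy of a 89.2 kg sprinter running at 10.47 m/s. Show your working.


KE = 0.5 * m * v^2
KE = 0.5 * 89.2 * 10.47^2
KE = 0.5 * 89.2 * 109.6209 = 4889.0921 J

4889.0921 J


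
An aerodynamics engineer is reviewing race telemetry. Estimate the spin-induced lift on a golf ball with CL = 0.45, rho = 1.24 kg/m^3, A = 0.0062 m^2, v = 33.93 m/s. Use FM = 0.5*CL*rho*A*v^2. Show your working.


FM = 0.5 * CL * rho * A * v^2
FM = 0.5 * 0.45 * 1.24 * 0.0062 * 33.93^2
v^2 = 1151.2449
FM = 0.5 * 0.45 * 1.24 * 0.0062 * 1151.2449 = 1.9914 N

1.9914 N


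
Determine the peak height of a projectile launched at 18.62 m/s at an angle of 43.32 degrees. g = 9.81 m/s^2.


H = (v*sin(theta))^2 / (2*g)
vy = v*sin(theta) = 18.62 * sin(43.32 deg) = 12.7747 m/s
H = vy^2 / (2*g) = 163.1921 / (2*9.81)
H = 163.1921 / 19.62 = 8.3176 m

8.3176 m


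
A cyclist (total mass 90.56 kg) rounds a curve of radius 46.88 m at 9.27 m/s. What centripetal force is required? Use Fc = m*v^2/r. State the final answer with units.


Fc = m * v^2 / r
v^2 = 9.27^2 = 85.9329
Fc = 90.56 * 85.9329 / 46.88
Fc = 7782.0834 / 46.88 = 166.0001 N

166.0001 N


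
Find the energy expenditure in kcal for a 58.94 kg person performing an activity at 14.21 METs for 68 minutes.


kcal = MET * mass * time_hr
Convert time: 68 min = 1.1333 hr
kcal = 14.21 * 58.94 * 1.1333
kcal = 949.2091 kcal

949.2091 kcal


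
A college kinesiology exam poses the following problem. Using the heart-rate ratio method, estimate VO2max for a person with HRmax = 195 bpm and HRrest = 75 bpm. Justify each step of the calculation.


VO2max = 15.3 * HRmax / HRrest
VO2max = 15.3 * 195 / 75
VO2max = 2983.5 / 75 = 39.78 mL/kg/min

39.78 mL/kg/min


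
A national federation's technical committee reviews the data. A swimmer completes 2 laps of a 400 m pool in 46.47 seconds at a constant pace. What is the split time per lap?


Split time = total_time / n_laps = 46.47 / 2
Split time = 23.235 s per lap

23.235 s


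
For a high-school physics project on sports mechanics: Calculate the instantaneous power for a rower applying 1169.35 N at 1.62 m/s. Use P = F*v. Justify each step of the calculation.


P = F * v
P = 1169.35 * 1.62
P = 1894.347 W

1894.347 W


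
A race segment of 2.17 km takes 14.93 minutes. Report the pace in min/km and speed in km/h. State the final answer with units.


Pace = time / distance = 14.93 min / 2.17 km = 6.8802 min/km
Speed = distance / time_in_hours = 2.17 / 0.2488 hr
Speed = 8.7207 km/h

6.8802 min/km, 8.7207 km/h


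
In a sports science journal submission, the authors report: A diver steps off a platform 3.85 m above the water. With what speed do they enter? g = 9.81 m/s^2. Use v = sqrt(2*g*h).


v = sqrt(2 * g * h)
v = sqrt(2 * 9.81 * 3.85)
v = sqrt(75.537) = 8.6912 m/s

8.6912 m/s


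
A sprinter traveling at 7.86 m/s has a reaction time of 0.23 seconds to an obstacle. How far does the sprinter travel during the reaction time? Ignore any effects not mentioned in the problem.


d = v * t
d = 7.86 * 0.23
d = 1.8078 m

1.8078 m


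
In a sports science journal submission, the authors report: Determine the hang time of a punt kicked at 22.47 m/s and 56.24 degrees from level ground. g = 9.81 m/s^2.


T = 2*v*sin(theta)/g
sin(theta) = sin(56.24 deg) = 0.8314
T = 2*22.47*0.8314 / 9.81
T = 37.3619 / 9.81 = 3.8086 s

3.8086 s


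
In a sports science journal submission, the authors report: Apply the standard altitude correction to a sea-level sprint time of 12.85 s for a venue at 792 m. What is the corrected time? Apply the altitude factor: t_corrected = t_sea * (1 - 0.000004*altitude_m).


Correction factor = 1 - 0.000004 * 792 = 0.996832
t_corrected = t_sea * factor = 12.85 * 0.996832
t_corrected = 12.8093 s

12.8093 s


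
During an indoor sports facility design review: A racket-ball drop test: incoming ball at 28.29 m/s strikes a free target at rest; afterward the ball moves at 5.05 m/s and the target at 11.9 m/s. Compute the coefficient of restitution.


e = (v2_after - v1_after) / (v1_before - v2_before)
Numerator = 11.9 - 5.05 = 6.85
Denominator = 28.29 - 0 = 28.29
e = 6.85 / 28.29 = 0.2421

0.2421


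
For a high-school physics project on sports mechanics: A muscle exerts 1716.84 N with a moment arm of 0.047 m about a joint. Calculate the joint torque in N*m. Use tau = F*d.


tau = F * d
tau = 1716.84 * 0.047
tau = 80.6915 N*m

80.6915 N*m


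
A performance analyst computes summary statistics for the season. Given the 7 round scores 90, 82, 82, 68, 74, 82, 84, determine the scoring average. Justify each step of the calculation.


Average = sum / n
Sum = 562
Average = 562 / 7 = 80.2857

80.2857


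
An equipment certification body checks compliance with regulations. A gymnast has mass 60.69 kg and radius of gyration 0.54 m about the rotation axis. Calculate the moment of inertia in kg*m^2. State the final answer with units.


I = m * k^2
I = 60.69 * 0.54^2
I = 60.69 * 0.2916 = 17.6972 kg*m^2

17.6972 kg*m^2


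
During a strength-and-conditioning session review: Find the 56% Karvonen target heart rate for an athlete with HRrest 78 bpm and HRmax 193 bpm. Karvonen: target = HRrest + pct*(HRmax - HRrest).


Target = HRrest + pct*(HRmax - HRrest)
Heart rate reserve = HRmax - HRrest = 193 - 78 = 115 bpm
Fraction = 56% = 0.56
Target = 78 + 0.56 * 115
Target = 78 + 64.4 = 142.4 bpm

142.4 bpm


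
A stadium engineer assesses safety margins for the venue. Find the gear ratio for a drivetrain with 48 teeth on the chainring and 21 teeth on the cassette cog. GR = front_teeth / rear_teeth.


GR = front_teeth / rear_teeth
GR = 48 / 21
GR = 2.2857

2.2857


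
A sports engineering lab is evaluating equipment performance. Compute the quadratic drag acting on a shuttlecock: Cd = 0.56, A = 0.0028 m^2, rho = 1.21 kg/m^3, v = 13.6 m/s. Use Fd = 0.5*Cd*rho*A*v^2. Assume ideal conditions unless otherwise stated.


Fd = 0.5 * Cd * rho * A * v^2
Fd = 0.5 * 0.56 * 1.21 * 0.0028 * 13.6^2
v^2 = 184.96
Fd = 0.5 * 0.56 * 1.21 * 0.0028 * 184.96 = 0.1755 N

0.1755 N


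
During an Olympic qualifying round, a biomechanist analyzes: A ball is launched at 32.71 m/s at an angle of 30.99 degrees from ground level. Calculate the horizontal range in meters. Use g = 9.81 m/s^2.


R = v^2 * sin(2*theta) / g
Convert angle to radians: theta = 30.99 deg = 0.5409 rad
sin(2*theta) = sin(1.0818) = 0.8828
R = 32.71^2 * 0.8828 / 9.81
R = 1069.9441 * 0.8828 / 9.81 = 96.2823 m

96.2823 m


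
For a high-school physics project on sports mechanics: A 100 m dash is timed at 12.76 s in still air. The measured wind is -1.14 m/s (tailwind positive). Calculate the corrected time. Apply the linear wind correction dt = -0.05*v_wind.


dt = -0.05 * v_wind = -0.05 * -1.14 = 0.057 s
t_corrected = t_still + dt = 12.76 + (0.057)
t_corrected = 12.817 s

12.817 s


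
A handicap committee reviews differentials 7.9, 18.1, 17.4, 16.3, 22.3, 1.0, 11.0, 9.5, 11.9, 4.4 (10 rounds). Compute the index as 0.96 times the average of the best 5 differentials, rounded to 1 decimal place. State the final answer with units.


All differentials: 7.9, 18.1, 17.4, 16.3, 22.3, 1.0, 11.0, 9.5, 11.9, 4.4
Sorted: 1.0, 4.4, 7.9, 9.5, 11.0, 11.9, 16.3, 17.4, 18.1, 22.3
Best 5: 1.0, 4.4, 7.9, 9.5, 11.0
Average of best = 33.8 / 5 = 6.76
Raw index = 6.76 * 0.96 = 6.4896
Handicap index = round(6.4896, 1) = 6.5

6.5


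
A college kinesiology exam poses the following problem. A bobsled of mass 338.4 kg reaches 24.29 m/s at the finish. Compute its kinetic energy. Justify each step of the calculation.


KE = 0.5 * m * v^2
KE = 0.5 * 338.4 * 24.29^2
KE = 0.5 * 338.4 * 590.0041 = 99828.6937 J

99828.6937 J


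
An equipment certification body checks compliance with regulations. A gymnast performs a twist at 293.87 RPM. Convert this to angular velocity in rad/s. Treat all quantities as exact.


omega = RPM * 2 * pi / 60
omega = 293.87 * 2 * 3.14159 / 60
omega = 1846.4397 / 60 = 30.774 rad/s

30.774 rad/s


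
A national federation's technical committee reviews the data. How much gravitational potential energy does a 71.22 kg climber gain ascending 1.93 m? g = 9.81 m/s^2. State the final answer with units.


PE = m * g * h
PE = 71.22 * 9.81 * 1.93
PE = 698.6682 * 1.93 = 1348.4296 J

1348.4296 J


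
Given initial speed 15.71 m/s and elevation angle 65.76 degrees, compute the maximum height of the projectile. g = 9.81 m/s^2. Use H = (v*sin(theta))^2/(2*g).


H = (v*sin(theta))^2 / (2*g)
vy = v*sin(theta) = 15.71 * sin(65.76 deg) = 14.3249 m/s
H = vy^2 / (2*g) = 205.203 / (2*9.81)
H = 205.203 / 19.62 = 10.4589 m

10.4589 m


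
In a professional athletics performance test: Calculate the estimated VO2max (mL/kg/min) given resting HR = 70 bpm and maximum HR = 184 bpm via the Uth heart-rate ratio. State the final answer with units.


VO2max = 15.3 * HRmax / HRrest
VO2max = 15.3 * 184 / 70
VO2max = 2815.2 / 70 = 40.2171 mL/kg/min

40.2171 mL/kg/min


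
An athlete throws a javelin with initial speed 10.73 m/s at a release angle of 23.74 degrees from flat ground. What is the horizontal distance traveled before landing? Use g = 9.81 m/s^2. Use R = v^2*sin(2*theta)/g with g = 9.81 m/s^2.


R = v^2 * sin(2*theta) / g
Convert angle to radians: theta = 23.74 deg = 0.4143 rad
sin(2*theta) = sin(0.8287) = 0.737
R = 10.73^2 * 0.737 / 9.81
R = 115.1329 * 0.737 / 9.81 = 8.6501 m

8.6501 m


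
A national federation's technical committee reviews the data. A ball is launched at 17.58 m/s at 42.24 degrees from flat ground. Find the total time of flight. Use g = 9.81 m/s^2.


T = 2*v*sin(theta)/g
sin(theta) = sin(42.24 deg) = 0.6722
T = 2*17.58*0.6722 / 9.81
T = 23.6359 / 9.81 = 2.4094 s

2.4094 s


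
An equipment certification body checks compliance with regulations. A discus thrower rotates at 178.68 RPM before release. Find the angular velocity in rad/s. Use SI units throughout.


omega = RPM * 2 * pi / 60
omega = 178.68 * 2 * 3.14159 / 60
omega = 1122.6796 / 60 = 18.7113 rad/s

18.7113 rad/s


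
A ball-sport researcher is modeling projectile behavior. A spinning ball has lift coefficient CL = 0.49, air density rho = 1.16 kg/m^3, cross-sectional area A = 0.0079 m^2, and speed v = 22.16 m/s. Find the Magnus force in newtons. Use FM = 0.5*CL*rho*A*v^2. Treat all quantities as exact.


FM = 0.5 * CL * rho * A * v^2
FM = 0.5 * 0.49 * 1.16 * 0.0079 * 22.16^2
v^2 = 491.0656
FM = 0.5 * 0.49 * 1.16 * 0.0079 * 491.0656 = 1.1025 N

1.1025 N


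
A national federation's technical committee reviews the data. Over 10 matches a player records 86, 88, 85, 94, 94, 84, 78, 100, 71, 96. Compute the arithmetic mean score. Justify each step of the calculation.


Average = sum / n
Sum = 876
Average = 876 / 10 = 87.6

87.6


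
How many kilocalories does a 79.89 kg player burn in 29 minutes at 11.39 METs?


kcal = MET * mass * time_hr
Convert time: 29 min = 0.4833 hr
kcal = 11.39 * 79.89 * 0.4833
kcal = 439.8078 kcal

439.8078 kcal


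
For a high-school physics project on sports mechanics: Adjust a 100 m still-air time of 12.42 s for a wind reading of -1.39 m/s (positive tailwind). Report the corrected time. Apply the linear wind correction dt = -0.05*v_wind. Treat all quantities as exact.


dt = -0.05 * v_wind = -0.05 * -1.39 = 0.0695 s
t_corrected = t_still + dt = 12.42 + (0.0695)
t_corrected = 12.4895 s

12.4895 s


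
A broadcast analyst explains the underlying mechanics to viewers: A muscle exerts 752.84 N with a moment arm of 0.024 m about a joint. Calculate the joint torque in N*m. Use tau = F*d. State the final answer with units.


tau = F * d
tau = 752.84 * 0.024
tau = 18.0682 N*m

18.0682 N*m


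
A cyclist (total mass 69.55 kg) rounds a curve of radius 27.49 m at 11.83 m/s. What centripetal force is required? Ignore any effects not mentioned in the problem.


Fc = m * v^2 / r
v^2 = 11.83^2 = 139.9489
Fc = 69.55 * 139.9489 / 27.49
Fc = 9733.446 / 27.49 = 354.0722 N

354.0722 N


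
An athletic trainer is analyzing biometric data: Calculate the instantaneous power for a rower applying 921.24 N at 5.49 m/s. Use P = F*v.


P = F * v
P = 921.24 * 5.49
P = 5057.6076 W

5057.6076 W


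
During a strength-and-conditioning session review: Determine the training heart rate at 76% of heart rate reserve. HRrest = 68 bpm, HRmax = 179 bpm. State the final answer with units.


Target = HRrest + pct*(HRmax - HRrest)
Heart rate reserve = HRmax - HRrest = 179 - 68 = 111 bpm
Fraction = 76% = 0.76
Target = 68 + 0.76 * 111
Target = 68 + 84.36 = 152.36 bpm

152.36 bpm


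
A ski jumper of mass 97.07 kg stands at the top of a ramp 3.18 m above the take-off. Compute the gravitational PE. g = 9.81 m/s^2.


PE = m * g * h
PE = 97.07 * 9.81 * 3.18
PE = 952.2567 * 3.18 = 3028.1763 J

3028.1763 J


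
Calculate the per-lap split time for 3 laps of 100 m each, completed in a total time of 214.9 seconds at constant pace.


Split time = total_time / n_laps = 214.9 / 3
Split time = 71.6333 s per lap

71.6333 s


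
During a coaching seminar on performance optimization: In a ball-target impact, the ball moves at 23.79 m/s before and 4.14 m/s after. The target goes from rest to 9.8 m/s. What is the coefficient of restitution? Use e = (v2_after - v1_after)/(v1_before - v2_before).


e = (v2_after - v1_after) / (v1_before - v2_before)
Numerator = 9.8 - 4.14 = 5.66
Denominator = 23.79 - 0 = 23.79
e = 5.66 / 23.79 = 0.2379

0.2379


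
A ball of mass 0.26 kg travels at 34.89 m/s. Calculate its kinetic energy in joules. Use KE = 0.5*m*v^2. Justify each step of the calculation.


KE = 0.5 * m * v^2
KE = 0.5 * 0.26 * 34.89^2
KE = 0.5 * 0.26 * 1217.3121 = 158.2506 J

158.2506 J


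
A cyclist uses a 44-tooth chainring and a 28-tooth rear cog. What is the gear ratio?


GR = front_teeth / rear_teeth
GR = 44 / 28
GR = 1.5714

1.5714


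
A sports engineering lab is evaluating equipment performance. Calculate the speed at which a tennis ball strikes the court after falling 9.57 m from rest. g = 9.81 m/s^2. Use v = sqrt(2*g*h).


v = sqrt(2 * g * h)
v = sqrt(2 * 9.81 * 9.57)
v = sqrt(187.7634) = 13.7027 m/s

13.7027 m/s


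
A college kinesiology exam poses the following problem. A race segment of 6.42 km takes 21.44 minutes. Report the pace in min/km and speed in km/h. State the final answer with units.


Pace = time / distance = 21.44 min / 6.42 km = 3.3396 min/km
Speed = distance / time_in_hours = 6.42 / 0.3573 hr
Speed = 17.9664 km/h

3.3396 min/km, 17.9664 km/h


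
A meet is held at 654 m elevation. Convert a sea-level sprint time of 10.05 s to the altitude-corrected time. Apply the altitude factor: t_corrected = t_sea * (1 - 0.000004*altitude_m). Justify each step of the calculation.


Correction factor = 1 - 0.000004 * 654 = 0.997384
t_corrected = t_sea * factor = 10.05 * 0.997384
t_corrected = 10.0237 s

10.0237 s


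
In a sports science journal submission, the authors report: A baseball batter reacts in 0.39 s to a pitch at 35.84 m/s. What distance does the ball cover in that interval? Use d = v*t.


d = v * t
d = 35.84 * 0.39
d = 13.9776 m

13.9776 m


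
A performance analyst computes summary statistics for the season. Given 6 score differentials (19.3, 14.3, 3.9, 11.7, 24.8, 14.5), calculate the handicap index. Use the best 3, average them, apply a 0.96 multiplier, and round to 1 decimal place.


All differentials: 19.3, 14.3, 3.9, 11.7, 24.8, 14.5
Sorted: 3.9, 11.7, 14.3, 14.5, 19.3, 24.8
Best 3: 3.9, 11.7, 14.3
Average of best = 29.9 / 3 = 9.9667
Raw index = 9.9667 * 0.96 = 9.568
Handicap index = round(9.568, 1) = 9.6

9.6


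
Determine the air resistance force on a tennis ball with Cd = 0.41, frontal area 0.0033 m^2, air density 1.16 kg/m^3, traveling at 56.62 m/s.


Fd = 0.5 * Cd * rho * A * v^2
Fd = 0.5 * 0.41 * 1.16 * 0.0033 * 56.62^2
v^2 = 3205.8244
Fd = 0.5 * 0.41 * 1.16 * 0.0033 * 3205.8244 = 2.5157 N

2.5157 N


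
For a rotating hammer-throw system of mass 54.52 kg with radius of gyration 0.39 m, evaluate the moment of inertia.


I = m * k^2
I = 54.52 * 0.39^2
I = 54.52 * 0.1521 = 8.2925 kg*m^2

8.2925 kg*m^2


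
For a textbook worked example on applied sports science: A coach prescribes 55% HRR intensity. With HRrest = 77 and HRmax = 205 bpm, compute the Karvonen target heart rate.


Target = HRrest + pct*(HRmax - HRrest)
Heart rate reserve = HRmax - HRrest = 205 - 77 = 128 bpm
Fraction = 55% = 0.55
Target = 77 + 0.55 * 128
Target = 77 + 70.4 = 147.4 bpm

147.4 bpm


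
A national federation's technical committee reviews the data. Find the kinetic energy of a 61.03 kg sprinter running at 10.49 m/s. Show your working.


KE = 0.5 * m * v^2
KE = 0.5 * 61.03 * 10.49^2
KE = 0.5 * 61.03 * 110.0401 = 3357.8737 J

3357.8737 J


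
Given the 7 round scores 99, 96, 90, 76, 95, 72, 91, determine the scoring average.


Average = sum / n
Sum = 619
Average = 619 / 7 = 88.4286

88.4286


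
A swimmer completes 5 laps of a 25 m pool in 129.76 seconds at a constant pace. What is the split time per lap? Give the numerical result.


Split time = total_time / n_laps = 129.76 / 5
Split time = 25.952 s per lap

25.952 s


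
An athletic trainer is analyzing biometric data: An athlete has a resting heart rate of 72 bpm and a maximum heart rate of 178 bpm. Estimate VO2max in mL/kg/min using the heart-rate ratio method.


VO2max = 15.3 * HRmax / HRrest
VO2max = 15.3 * 178 / 72
VO2max = 2723.4 / 72 = 37.825 mL/kg/min

37.825 mL/kg/min


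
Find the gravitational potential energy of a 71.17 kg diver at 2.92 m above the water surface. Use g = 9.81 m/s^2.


PE = m * g * h
PE = 71.17 * 9.81 * 2.92
PE = 698.1777 * 2.92 = 2038.6789 J

2038.6789 J
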